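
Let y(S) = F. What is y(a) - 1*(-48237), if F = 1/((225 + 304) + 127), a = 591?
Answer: 31643473/656 ≈ 48237.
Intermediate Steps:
F = 1/656 (F = 1/(529 + 127) = 1/656 ≈ 0.0015244)
y(S) = 1/656
y(a) - 1*(-48237) = 1/656 - 1*(-48237) = 1/656 + 48237 = 31643473/656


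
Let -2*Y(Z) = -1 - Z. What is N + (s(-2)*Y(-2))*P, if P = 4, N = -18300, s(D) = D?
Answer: -18296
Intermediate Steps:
Y(Z) = ½ + Z/2 (Y(Z) = -(-1 - Z)/2 = ½ + Z/2)
N + (s(-2)*Y(-2))*P = -18300 - 2*(½ + (½)*(-2))*4 = -18300 - 2*(½ - 1)*4 = -18300 - 2*(-½)*4 = -18300 + 1*4 = -18300 + 4 = -18296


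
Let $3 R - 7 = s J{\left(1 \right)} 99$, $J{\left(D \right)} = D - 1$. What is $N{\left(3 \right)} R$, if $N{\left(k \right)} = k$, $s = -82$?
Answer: $7$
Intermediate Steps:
$J{\left(D \right)} = -1 + D$ ($J{\left(D \right)} = D - 1 = -1 + D$)
$R = \frac{7}{3}$ ($R = \frac{7}{3} + \frac{- 82 \left(-1 + 1\right) 99}{3} = \frac{7}{3} + \frac{\left(-82\right) 0 \cdot 99}{3} = \frac{7}{3} + \frac{0 \cdot 99}{3} = \frac{7}{3} + \frac{1}{3} \cdot 0 = \frac{7}{3} + 0 = \frac{7}{3} \approx 2.3333$)
$N{\left(3 \right)} R = 3 \cdot \frac{7}{3} = 7$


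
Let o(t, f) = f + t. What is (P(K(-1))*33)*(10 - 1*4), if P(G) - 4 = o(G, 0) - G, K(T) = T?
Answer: 792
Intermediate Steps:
P(G) = 4 (P(G) = 4 + ((0 + G) - G) = 4 + (G - G) = 4 + 0 = 4)
(P(K(-1))*33)*(10 - 1*4) = (4*33)*(10 - 1*4) = 132*(10 - 4) = 132*6 = 792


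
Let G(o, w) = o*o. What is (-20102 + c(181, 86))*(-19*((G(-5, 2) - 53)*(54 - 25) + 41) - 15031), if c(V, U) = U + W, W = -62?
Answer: 7669796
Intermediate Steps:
G(o, w) = o**2
c(V, U) = -62 + U (c(V, U) = U - 62 = -62 + U)
(-20102 + c(181, 86))*(-19*((G(-5, 2) - 53)*(54 - 25) + 41) - 15031) = (-20102 + (-62 + 86))*(-19*(((-5)**2 - 53)*(54 - 25) + 41) - 15031) = (-20102 + 24)*(-19*((25 - 53)*29 + 41) - 15031) = -20078*(-19*(-28*29 + 41) - 15031) = -20078*(-19*(-812 + 41) - 15031) = -20078*(-19*(-771) - 15031) = -20078*(14649 - 15031) = -20078*(-382) = 7669796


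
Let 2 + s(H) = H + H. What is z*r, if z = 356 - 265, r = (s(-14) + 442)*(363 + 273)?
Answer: 23844912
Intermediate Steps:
s(H) = -2 + 2*H (s(H) = -2 + (H + H) = -2 + 2*H)
r = 262032 (r = ((-2 + 2*(-14)) + 442)*(363 + 273) = ((-2 - 28) + 442)*636 = (-30 + 442)*636 = 412*636 = 262032)
z = 91
z*r = 91*262032 = 23844912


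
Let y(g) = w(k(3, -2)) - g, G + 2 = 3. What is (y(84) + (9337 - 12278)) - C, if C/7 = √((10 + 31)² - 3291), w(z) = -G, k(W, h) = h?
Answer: -3026 - 7*I*√1610 ≈ -3026.0 - 280.87*I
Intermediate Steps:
G = 1 (G = -2 + 3 = 1)
w(z) = -1 (w(z) = -1*1 = -1)
y(g) = -1 - g
C = 7*I*√1610 (C = 7*√((10 + 31)² - 3291) = 7*√(41² - 3291) = 7*√(1681 - 3291) = 7*√(-1610) = 7*(I*√1610) = 7*I*√1610 ≈ 280.87*I)
(y(84) + (9337 - 12278)) - C = ((-1 - 1*84) + (9337 - 12278)) - 7*I*√1610 = ((-1 - 84) - 2941) - 7*I*√1610 = (-85 - 2941) - 7*I*√1610 = -3026 - 7*I*√1610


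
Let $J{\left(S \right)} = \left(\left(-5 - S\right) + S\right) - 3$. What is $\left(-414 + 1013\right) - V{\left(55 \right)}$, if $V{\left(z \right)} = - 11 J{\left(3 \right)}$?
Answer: $511$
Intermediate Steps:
$J{\left(S \right)} = -8$ ($J{\left(S \right)} = -5 - 3 = -8$)
$V{\left(z \right)} = 88$ ($V{\left(z \right)} = \left(-11\right) \left(-8\right) = 88$)
$\left(-414 + 1013\right) - V{\left(55 \right)} = \left(-414 + 1013\right) - 88 = 599 - 88 = 511$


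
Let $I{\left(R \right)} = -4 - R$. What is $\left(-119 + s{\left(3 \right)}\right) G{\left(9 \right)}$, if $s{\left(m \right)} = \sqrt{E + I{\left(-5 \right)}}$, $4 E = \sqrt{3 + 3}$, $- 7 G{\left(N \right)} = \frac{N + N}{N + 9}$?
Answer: $17 - \frac{\sqrt{4 + \sqrt{6}}}{14} \approx 16.819$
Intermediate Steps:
$G{\left(N \right)} = - \frac{2 N}{7 \left(9 + N\right)}$ ($G{\left(N \right)} = - \frac{\left(N + N\right) \frac{1}{N + 9}}{7} = - \frac{2 N \frac{1}{9 + N}}{7} = - \frac{2 N}{7 \left(9 + N\right)}$)
$E = \frac{\sqrt{6}}{4}$ ($E = \frac{\sqrt{3 + 3}}{4} = \frac{\sqrt{6}}{4} \approx 0.61237$)
$s{\left(m \right)} = \sqrt{1 + \frac{\sqrt{6}}{4}}$ ($s{\left(m \right)} = \sqrt{\frac{\sqrt{6}}{4} - -1} = \sqrt{\frac{\sqrt{6}}{4} + \left(-4 + 5\right)} = \sqrt{\frac{\sqrt{6}}{4} + 1} = \sqrt{1 + \frac{\sqrt{6}}{4}}$)
$\left(-119 + s{\left(3 \right)}\right) G{\left(9 \right)} = \left(-119 + \frac{\sqrt{4 + \sqrt{6}}}{2}\right) \left(\left(-2\right) 9 \frac{1}{63 + 7 \cdot 9}\right) = \left(-119 + \frac{\sqrt{4 + \sqrt{6}}}{2}\right) \left(\left(-2\right) 9 \frac{1}{63 + 63}\right) = \left(-119 + \frac{\sqrt{4 + \sqrt{6}}}{2}\right) \left(\left(-2\right) 9 \cdot \frac{1}{126}\right) = \left(-119 + \frac{\sqrt{4 + \sqrt{6}}}{2}\right) \left(- \frac{1}{7}\right) = 17 - \frac{\sqrt{4 + \sqrt{6}}}{14}$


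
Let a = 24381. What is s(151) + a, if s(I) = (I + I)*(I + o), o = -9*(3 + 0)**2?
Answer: 45521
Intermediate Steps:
o = -81 (o = -9*3**2 = -9*9 = -81)
s(I) = 2*I*(-81 + I) (s(I) = (I + I)*(I - 81) = (2*I)*(-81 + I) = 2*I*(-81 + I))
s(151) + a = 2*151*(-81 + 151) + 24381 = 2*151*70 + 24381 = 21140 + 24381 = 45521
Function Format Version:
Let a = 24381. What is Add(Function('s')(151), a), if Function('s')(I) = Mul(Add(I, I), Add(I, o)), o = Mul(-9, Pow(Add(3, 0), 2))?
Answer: 45521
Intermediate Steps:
o = -81 (o = Mul(-9, Pow(3, 2)) = Mul(-9, 9) = -81)
Function('s')(I) = Mul(2, I, Add(-81, I)) (Function('s')(I) = Mul(Add(I, I), Add(I, -81)) = Mul(Mul(2, I), Add(-81, I)) = Mul(2, I, Add(-81, I)))
Add(Function('s')(151), a) = Add(Mul(2, 151, Add(-81, 151)), 24381) = Add(Mul(2, 151, 70), 24381) = Add(21140, 24381) = 45521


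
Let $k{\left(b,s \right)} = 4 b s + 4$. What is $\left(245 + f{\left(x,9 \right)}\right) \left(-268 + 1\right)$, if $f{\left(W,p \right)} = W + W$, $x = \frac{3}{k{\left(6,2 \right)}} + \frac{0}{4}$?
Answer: $- \frac{1701591}{26} \approx -65446.0$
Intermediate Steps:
$k{\left(b,s \right)} = 4 + 4 b s$ ($k{\left(b,s \right)} = 4 b s + 4 = 4 + 4 b s$)
$x = \frac{3}{52}$ ($x = \frac{3}{4 + 4 \cdot 6 \cdot 2} + \frac{0}{4} = \frac{3}{4 + 48} + 0 \cdot \frac{1}{4} = \frac{3}{52} + 0 = \frac{3}{52} \approx 0.057692$)
$f{\left(W,p \right)} = 2 W$
$\left(245 + f{\left(x,9 \right)}\right) \left(-268 + 1\right) = \left(245 + 2 \cdot \frac{3}{52}\right) \left(-268 + 1\right) = \left(245 + \frac{3}{26}\right) \left(-267\right) = \frac{6373}{26} \left(-267\right) = - \frac{1701591}{26}$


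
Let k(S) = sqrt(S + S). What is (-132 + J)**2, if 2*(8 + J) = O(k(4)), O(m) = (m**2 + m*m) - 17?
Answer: 78961/4 ≈ 19740.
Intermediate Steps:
k(S) = sqrt(2)*sqrt(S) (k(S) = sqrt(2*S) = sqrt(2)*sqrt(S))
O(m) = -17 + 2*m**2 (O(m) = (m**2 + m**2) - 17 = 2*m**2 - 17 = -17 + 2*m**2)
J = -17/2 (J = -8 + (-17 + 2*(sqrt(2)*sqrt(4))**2)/2 = -8 + (-17 + 2*(sqrt(2)*2)**2)/2 = -8 + (-17 + 2*(2*sqrt(2))**2)/2 = -8 + (-17 + 2*8)/2 = -8 + (-17 + 16)/2 = -8 + (1/2)*(-1) = -8 - 1/2 = -17/2 ≈ -8.5000)
(-132 + J)**2 = (-132 - 17/2)**2 = (-281/2)**2 = 78961/4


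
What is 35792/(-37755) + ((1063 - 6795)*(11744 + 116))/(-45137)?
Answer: 2565026744096/1704147435 ≈ 1505.2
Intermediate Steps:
35792/(-37755) + ((1063 - 6795)*(11744 + 116))/(-45137) = 35792*(-1/37755) - 5732*11860*(-1/45137) = -35792/37755 - 67981520*(-1/45137) = -35792/37755 + 67981520/45137 = 2565026744096/1704147435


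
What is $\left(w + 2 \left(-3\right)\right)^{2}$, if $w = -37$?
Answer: $1849$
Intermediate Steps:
$\left(w + 2 \left(-3\right)\right)^{2} = \left(-37 + 2 \left(-3\right)\right)^{2} = \left(-37 - 6\right)^{2} = \left(-43\right)^{2} = 1849$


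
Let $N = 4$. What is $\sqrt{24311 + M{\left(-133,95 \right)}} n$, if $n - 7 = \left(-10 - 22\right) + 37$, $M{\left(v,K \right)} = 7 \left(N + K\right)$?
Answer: $24 \sqrt{6251} \approx 1897.5$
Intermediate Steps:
$M{\left(v,K \right)} = 28 + 7 K$ ($M{\left(v,K \right)} = 7 \left(4 + K\right) = 28 + 7 K$)
$n = 12$ ($n = 7 + \left(\left(-10 - 22\right) + 37\right) = 7 + \left(-32 + 37\right) = 7 + 5 = 12$)
$\sqrt{24311 + M{\left(-133,95 \right)}} n = \sqrt{24311 + \left(28 + 7 \cdot 95\right)} 12 = \sqrt{24311 + \left(28 + 665\right)} 12 = \sqrt{24311 + 693} \cdot 12 = \sqrt{25004} \cdot 12 = 2 \sqrt{6251} \cdot 12 = 24 \sqrt{6251}$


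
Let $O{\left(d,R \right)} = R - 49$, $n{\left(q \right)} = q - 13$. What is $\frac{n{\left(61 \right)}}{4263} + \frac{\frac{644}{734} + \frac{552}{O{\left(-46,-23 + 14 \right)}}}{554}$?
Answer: $- \frac{626329}{144457439} \approx -0.0043357$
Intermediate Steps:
$n{\left(q \right)} = -13 + q$
$O{\left(d,R \right)} = -49 + R$
$\frac{n{\left(61 \right)}}{4263} + \frac{\frac{644}{734} + \frac{552}{O{\left(-46,-23 + 14 \right)}}}{554} = \frac{-13 + 61}{4263} + \frac{\frac{644}{734} + \frac{552}{-49 + \left(-23 + 14\right)}}{554} = 48 \cdot \frac{1}{4263} + \left(644 \cdot \frac{1}{734} + \frac{552}{-49 - 9}\right) \frac{1}{554} = \frac{16}{1421} + \left(\frac{322}{367} + \frac{552}{-58}\right) \frac{1}{554} = \frac{16}{1421} + \left(\frac{322}{367} + 552 \left(- \frac{1}{58}\right)\right) \frac{1}{554} = \frac{16}{1421} + \left(\frac{322}{367} - \frac{276}{29}\right) \frac{1}{554} = \frac{16}{1421} - \frac{45977}{2948111} = - \frac{626329}{144457439}$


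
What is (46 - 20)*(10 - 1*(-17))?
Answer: 702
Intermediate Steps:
(46 - 20)*(10 - 1*(-17)) = 26*(10 + 17) = 26*27 = 702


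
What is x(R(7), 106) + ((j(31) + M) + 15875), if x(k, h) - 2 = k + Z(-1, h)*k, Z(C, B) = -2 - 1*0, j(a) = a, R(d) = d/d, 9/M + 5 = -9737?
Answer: 154965985/9742 ≈ 15907.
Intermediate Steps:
M = -9/9742 (M = 9/(-5 - 9737) = 9/(-9742) = 9*(-1/9742) = -9/9742 ≈ -0.00092383)
R(d) = 1
Z(C, B) = -2 (Z(C, B) = -2 + 0 = -2)
x(k, h) = 2 - k (x(k, h) = 2 + (k - 2*k) = 2 - k)
x(R(7), 106) + ((j(31) + M) + 15875) = (2 - 1*1) + ((31 - 9/9742) + 15875) = (2 - 1) + (301993/9742 + 15875) = 1 + 154956243/9742 = 154965985/9742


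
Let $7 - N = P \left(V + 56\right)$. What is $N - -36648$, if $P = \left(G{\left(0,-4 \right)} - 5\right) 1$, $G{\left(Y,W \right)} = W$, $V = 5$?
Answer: $37204$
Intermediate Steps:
$P = -9$ ($P = \left(-4 - 5\right) 1 = \left(-9\right) 1 = -9$)
$N = 556$ ($N = 7 - - 9 \left(5 + 56\right) = 7 - \left(-9\right) 61 = 7 - -549 = 7 + 549 = 556$)
$N - -36648 = 556 - -36648 = 556 + 36648 = 37204$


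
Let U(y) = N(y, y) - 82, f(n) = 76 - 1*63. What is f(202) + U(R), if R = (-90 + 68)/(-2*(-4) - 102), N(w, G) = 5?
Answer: -64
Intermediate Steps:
f(n) = 13 (f(n) = 76 - 63 = 13)
R = 11/47 (R = -22/(8 - 102) = -22/(-94) = -22*(-1/94) = 11/47 ≈ 0.23404)
U(y) = -77 (U(y) = 5 - 82 = -77)
f(202) + U(R) = 13 - 77 = -64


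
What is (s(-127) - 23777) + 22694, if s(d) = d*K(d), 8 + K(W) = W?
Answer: 16062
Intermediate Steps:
K(W) = -8 + W
s(d) = d*(-8 + d)
(s(-127) - 23777) + 22694 = (-127*(-8 - 127) - 23777) + 22694 = (-127*(-135) - 23777) + 22694 = (17145 - 23777) + 22694 = -6632 + 22694 = 16062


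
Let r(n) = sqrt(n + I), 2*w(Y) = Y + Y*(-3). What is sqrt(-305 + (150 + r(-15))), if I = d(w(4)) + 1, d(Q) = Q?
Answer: sqrt(-155 + 3*I*sqrt(2)) ≈ 0.1704 + 12.451*I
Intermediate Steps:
w(Y) = -Y (w(Y) = (Y + Y*(-3))/2 = (Y - 3*Y)/2 = (-2*Y)/2 = -Y)
I = -3 (I = -1*4 + 1 = -4 + 1 = -3)
r(n) = sqrt(-3 + n) (r(n) = sqrt(n - 3) = sqrt(-3 + n))
sqrt(-305 + (150 + r(-15))) = sqrt(-305 + (150 + sqrt(-3 - 15))) = sqrt(-305 + (150 + sqrt(-18))) = sqrt(-305 + (150 + 3*I*sqrt(2))) = sqrt(-155 + 3*I*sqrt(2))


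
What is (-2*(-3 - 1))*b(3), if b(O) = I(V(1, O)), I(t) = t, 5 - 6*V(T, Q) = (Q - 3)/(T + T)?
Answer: 20/3 ≈ 6.6667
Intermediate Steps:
V(T, Q) = 5/6 - (-3 + Q)/(12*T) (V(T, Q) = 5/6 - (Q - 3)/(6*(T + T)) = 5/6 - (-3 + Q)/(6*(2*T)) = 5/6 - (-3 + Q)*1/(2*T)/6 = 5/6 - (-3 + Q)/(12*T))
b(O) = 13/12 - O/12 (b(O) = (1/12)*(3 - O + 10*1)/1 = (1/12)*1*(3 - O + 10) = (1/12)*1*(13 - O) = 13/12 - O/12)
(-2*(-3 - 1))*b(3) = (-2*(-3 - 1))*(13/12 - 1/12*3) = (-2*(-4))*(13/12 - 1/4) = 8*(5/6) = 20/3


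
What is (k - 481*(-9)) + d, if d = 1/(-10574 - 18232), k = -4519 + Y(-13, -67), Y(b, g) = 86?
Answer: -2995825/28806 ≈ -104.00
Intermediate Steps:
k = -4433 (k = -4519 + 86 = -4433)
d = -1/28806 (d = 1/(-28806) = -1/28806 ≈ -3.4715e-5)
(k - 481*(-9)) + d = (-4433 - 481*(-9)) - 1/28806 = (-4433 - 1*(-4329)) - 1/28806 = (-4433 + 4329) - 1/28806 = -104 - 1/28806 = -2995825/28806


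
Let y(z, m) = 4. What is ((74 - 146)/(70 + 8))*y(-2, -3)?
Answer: -48/13 ≈ -3.6923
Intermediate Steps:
((74 - 146)/(70 + 8))*y(-2, -3) = ((74 - 146)/(70 + 8))*4 = -72/78*4 = -72*1/78*4 = -12/13*4 = -48/13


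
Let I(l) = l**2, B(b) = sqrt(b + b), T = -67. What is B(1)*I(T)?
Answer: 4489*sqrt(2) ≈ 6348.4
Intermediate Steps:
B(b) = sqrt(2)*sqrt(b) (B(b) = sqrt(2*b) = sqrt(2)*sqrt(b))
B(1)*I(T) = (sqrt(2)*sqrt(1))*(-67)**2 = (sqrt(2)*1)*4489 = sqrt(2)*4489 = 4489*sqrt(2)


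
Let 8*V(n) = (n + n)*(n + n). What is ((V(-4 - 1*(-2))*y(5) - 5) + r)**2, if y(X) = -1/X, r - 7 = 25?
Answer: 17689/25 ≈ 707.56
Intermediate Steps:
r = 32 (r = 7 + 25 = 32)
V(n) = n**2/2 (V(n) = ((n + n)*(n + n))/8 = ((2*n)*(2*n))/8 = (4*n**2)/8 = n**2/2)
((V(-4 - 1*(-2))*y(5) - 5) + r)**2 = ((((-4 - 1*(-2))**2/2)*(-1/5) - 5) + 32)**2 = ((((-4 + 2)**2/2)*(-1*1/5) - 5) + 32)**2 = ((((1/2)*(-2)**2)*(-1/5) - 5) + 32)**2 = ((((1/2)*4)*(-1/5) - 5) + 32)**2 = ((2*(-1/5) - 5) + 32)**2 = ((-2/5 - 5) + 32)**2 = (-27/5 + 32)**2 = (133/5)**2 = 17689/25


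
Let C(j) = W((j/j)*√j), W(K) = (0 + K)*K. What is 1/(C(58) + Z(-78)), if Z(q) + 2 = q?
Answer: -1/22 ≈ -0.045455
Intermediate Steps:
Z(q) = -2 + q
W(K) = K² (W(K) = K*K = K²)
C(j) = j (C(j) = ((j/j)*√j)² = (1*√j)² = (√j)² = j)
1/(C(58) + Z(-78)) = 1/(58 + (-2 - 78)) = 1/(58 - 80) = 1/(-22) = -1/22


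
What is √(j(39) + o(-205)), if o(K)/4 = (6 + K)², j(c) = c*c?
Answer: 5*√6397 ≈ 399.91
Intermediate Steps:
j(c) = c²
o(K) = 4*(6 + K)²
√(j(39) + o(-205)) = √(39² + 4*(6 - 205)²) = √(1521 + 4*(-199)²) = √(1521 + 4*39601) = √(1521 + 158404) = √159925 = 5*√6397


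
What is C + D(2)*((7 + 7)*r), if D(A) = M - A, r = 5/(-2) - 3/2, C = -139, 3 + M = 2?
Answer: 29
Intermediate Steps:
M = -1 (M = -3 + 2 = -1)
r = -4 (r = 5*(-½) - 3*½ = -5/2 - 3/2 = -4)
D(A) = -1 - A
C + D(2)*((7 + 7)*r) = -139 + (-1 - 1*2)*((7 + 7)*(-4)) = -139 + (-1 - 2)*(14*(-4)) = -139 - 3*(-56) = -139 + 168 = 29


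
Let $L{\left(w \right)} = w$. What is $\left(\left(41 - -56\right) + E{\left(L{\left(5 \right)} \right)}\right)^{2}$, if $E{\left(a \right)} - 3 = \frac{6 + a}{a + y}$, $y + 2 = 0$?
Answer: $\frac{96721}{9} \approx 10747.0$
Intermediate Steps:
$y = -2$ ($y = -2 + 0 = -2$)
$E{\left(a \right)} = 3 + \frac{6 + a}{-2 + a}$ ($E{\left(a \right)} = 3 + \frac{6 + a}{a - 2} = 3 + \frac{6 + a}{-2 + a}$)
$\left(\left(41 - -56\right) + E{\left(L{\left(5 \right)} \right)}\right)^{2} = \left(\left(41 - -56\right) + 4 \cdot 5 \frac{1}{-2 + 5}\right)^{2} = \left(\left(41 + 56\right) + 4 \cdot 5 \cdot \frac{1}{3}\right)^{2} = \left(97 + 4 \cdot 5 \cdot \frac{1}{3}\right)^{2} = \left(97 + \frac{20}{3}\right)^{2} = \left(\frac{311}{3}\right)^{2} = \frac{96721}{9}$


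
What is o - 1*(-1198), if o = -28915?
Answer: -27717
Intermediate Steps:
o - 1*(-1198) = -28915 - 1*(-1198) = -28915 + 1198 = -27717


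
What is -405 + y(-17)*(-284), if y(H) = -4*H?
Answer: -19717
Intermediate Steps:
-405 + y(-17)*(-284) = -405 - 4*(-17)*(-284) = -405 + 68*(-284) = -405 - 19312 = -19717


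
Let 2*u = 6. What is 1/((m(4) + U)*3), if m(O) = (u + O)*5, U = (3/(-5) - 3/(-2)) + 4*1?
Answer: 10/1197 ≈ 0.0083542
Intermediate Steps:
u = 3 (u = (½)*6 = 3)
U = 49/10 (U = (3*(-⅕) - 3*(-½)) + 4 = (-⅗ + 3/2) + 4 = 9/10 + 4 = 49/10 ≈ 4.9000)
m(O) = 15 + 5*O (m(O) = (3 + O)*5 = 15 + 5*O)
1/((m(4) + U)*3) = 1/(((15 + 5*4) + 49/10)*3) = 1/(((15 + 20) + 49/10)*3) = 1/((35 + 49/10)*3) = 1/((399/10)*3) = 1/(1197/10) = 10/1197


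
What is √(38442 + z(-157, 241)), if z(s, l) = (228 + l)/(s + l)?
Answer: √1384113/6 ≈ 196.08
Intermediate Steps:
z(s, l) = (228 + l)/(l + s)
√(38442 + z(-157, 241)) = √(38442 + (228 + 241)/(241 - 157)) = √(38442 + 469/84) = √(38442 + (1/84)*469) = √(38442 + 67/12) = √(461371/12) = √1384113/6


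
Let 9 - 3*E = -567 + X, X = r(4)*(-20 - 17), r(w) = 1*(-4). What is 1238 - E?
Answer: 3286/3 ≈ 1095.3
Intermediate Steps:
r(w) = -4
X = 148 (X = -4*(-20 - 17) = -4*(-37) = 148)
E = 428/3 (E = 3 - (-567 + 148)/3 = 3 - ⅓*(-419) = 3 + 419/3 = 428/3 ≈ 142.67)
1238 - E = 1238 - 1*428/3 = 1238 - 428/3 = 3286/3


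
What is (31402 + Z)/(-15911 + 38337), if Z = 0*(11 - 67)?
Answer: 15701/11213 ≈ 1.4002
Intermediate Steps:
Z = 0 (Z = 0*(-56) = 0)
(31402 + Z)/(-15911 + 38337) = (31402 + 0)/(-15911 + 38337) = 31402/22426 = 31402*(1/22426) = 15701/11213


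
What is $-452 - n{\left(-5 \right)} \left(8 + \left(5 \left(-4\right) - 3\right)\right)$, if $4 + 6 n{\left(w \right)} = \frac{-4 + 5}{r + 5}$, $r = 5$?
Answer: $- \frac{1847}{4} \approx -461.75$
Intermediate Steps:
$n{\left(w \right)} = - \frac{13}{20}$ ($n{\left(w \right)} = - \frac{2}{3} + \frac{\left(-4 + 5\right) \frac{1}{5 + 5}}{6} = - \frac{2}{3} + \frac{1 \cdot \frac{1}{10}}{6} = - \frac{2}{3} + \frac{1}{6} \cdot \frac{1}{10} = - \frac{2}{3} + \frac{1}{60} = - \frac{13}{20}$)
$-452 - n{\left(-5 \right)} \left(8 + \left(5 \left(-4\right) - 3\right)\right) = -452 - - \frac{13 \left(8 + \left(5 \left(-4\right) - 3\right)\right)}{20} = -452 - - \frac{13 \left(8 - 23\right)}{20} = -452 - \left(- \frac{13}{20}\right) \left(-15\right) = -452 - \frac{39}{4} = - \frac{1847}{4}$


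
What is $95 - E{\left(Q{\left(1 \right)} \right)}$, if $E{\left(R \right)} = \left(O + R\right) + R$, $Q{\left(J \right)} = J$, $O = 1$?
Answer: $92$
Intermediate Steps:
$E{\left(R \right)} = 1 + 2 R$ ($E{\left(R \right)} = \left(1 + R\right) + R = 1 + 2 R$)
$95 - E{\left(Q{\left(1 \right)} \right)} = 95 - \left(1 + 2 \cdot 1\right) = 95 - \left(1 + 2\right) = 95 - 3 = 92$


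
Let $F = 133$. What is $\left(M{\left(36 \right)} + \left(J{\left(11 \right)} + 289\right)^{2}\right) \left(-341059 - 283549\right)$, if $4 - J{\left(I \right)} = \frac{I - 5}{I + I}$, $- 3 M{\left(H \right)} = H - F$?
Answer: $- \frac{19435887785696}{363} \approx -5.3542 \cdot 10^{10}$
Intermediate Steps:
$M{\left(H \right)} = \frac{133}{3} - \frac{H}{3}$ ($M{\left(H \right)} = - \frac{H - 133}{3} = - \frac{-133 + H}{3} = \frac{133}{3} - \frac{H}{3}$)
$J{\left(I \right)} = 4 - \frac{-5 + I}{2 I}$ ($J{\left(I \right)} = 4 - \frac{I - 5}{I + I} = 4 - \frac{-5 + I}{2 I}$)
$\left(M{\left(36 \right)} + \left(J{\left(11 \right)} + 289\right)^{2}\right) \left(-341059 - 283549\right) = \left(\left(\frac{133}{3} - 12\right) + \left(\frac{5 + 7 \cdot 11}{2 \cdot 11} + 289\right)^{2}\right) \left(-341059 - 283549\right) = \left(\left(\frac{133}{3} - 12\right) + \left(\frac{1}{2} \cdot \frac{1}{11} \left(5 + 77\right) + 289\right)^{2}\right) \left(-624608\right) = \left(\frac{97}{3} + \left(\frac{1}{2} \cdot \frac{1}{11} \cdot 82 + 289\right)^{2}\right) \left(-624608\right) = \left(\frac{97}{3} + \left(\frac{41}{11} + 289\right)^{2}\right) \left(-624608\right) = \left(\frac{97}{3} + \left(\frac{3220}{11}\right)^{2}\right) \left(-624608\right) = \left(\frac{97}{3} + \frac{10368400}{121}\right) \left(-624608\right) = \frac{31116937}{363} \left(-624608\right) = - \frac{19435887785696}{363}$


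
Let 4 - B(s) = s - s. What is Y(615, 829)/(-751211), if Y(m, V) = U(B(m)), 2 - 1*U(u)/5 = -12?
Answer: -70/751211 ≈ -9.3183e-5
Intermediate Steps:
B(s) = 4 (B(s) = 4 - (s - s) = 4 - 1*0 = 4 + 0 = 4)
U(u) = 70 (U(u) = 10 - 5*(-12) = 10 + 60 = 70)
Y(m, V) = 70
Y(615, 829)/(-751211) = 70/(-751211) = 70*(-1/751211) = -70/751211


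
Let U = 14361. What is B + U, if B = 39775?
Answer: 54136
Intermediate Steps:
B + U = 39775 + 14361 = 54136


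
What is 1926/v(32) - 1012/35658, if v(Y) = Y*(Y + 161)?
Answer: 15606799/55055952 ≈ 0.28347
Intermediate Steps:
v(Y) = Y*(161 + Y)
1926/v(32) - 1012/35658 = 1926/((32*(161 + 32))) - 1012/35658 = 1926/((32*193)) - 1012*1/35658 = 1926/6176 - 506/17829 = 1926*(1/6176) - 506/17829 = 963/3088 - 506/17829 = 15606799/55055952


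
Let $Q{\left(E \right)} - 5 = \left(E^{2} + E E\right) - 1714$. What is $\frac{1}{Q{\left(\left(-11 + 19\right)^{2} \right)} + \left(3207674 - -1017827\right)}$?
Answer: $\frac{1}{4231984} \approx 2.363 \cdot 10^{-7}$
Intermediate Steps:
$Q{\left(E \right)} = -1709 + 2 E^{2}$ ($Q{\left(E \right)} = 5 - \left(1714 - E^{2} - E E\right) = 5 + \left(\left(E^{2} + E^{2}\right) - 1714\right) = 5 + \left(2 E^{2} - 1714\right) = 5 + \left(-1714 + 2 E^{2}\right) = -1709 + 2 E^{2}$)
$\frac{1}{Q{\left(\left(-11 + 19\right)^{2} \right)} + \left(3207674 - -1017827\right)} = \frac{1}{\left(-1709 + 2 \left(\left(-11 + 19\right)^{2}\right)^{2}\right) + \left(3207674 - -1017827\right)} = \frac{1}{\left(-1709 + 2 \left(8^{2}\right)^{2}\right) + \left(3207674 + 1017827\right)} = \frac{1}{\left(-1709 + 2 \cdot 64^{2}\right) + 4225501} = \frac{1}{\left(-1709 + 2 \cdot 4096\right) + 4225501} = \frac{1}{\left(-1709 + 8192\right) + 4225501} = \frac{1}{6483 + 4225501} = \frac{1}{4231984}$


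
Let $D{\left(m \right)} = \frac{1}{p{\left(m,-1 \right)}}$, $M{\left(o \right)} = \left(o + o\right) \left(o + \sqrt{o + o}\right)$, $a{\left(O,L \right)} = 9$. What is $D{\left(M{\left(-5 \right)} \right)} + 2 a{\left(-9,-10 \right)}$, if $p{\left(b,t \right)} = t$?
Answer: $17$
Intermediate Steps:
$M{\left(o \right)} = 2 o \left(o + \sqrt{2} \sqrt{o}\right)$ ($M{\left(o \right)} = 2 o \left(o + \sqrt{2 o}\right) = 2 o \left(o + \sqrt{2} \sqrt{o}\right)$)
$D{\left(m \right)} = -1$ ($D{\left(m \right)} = \frac{1}{-1} = -1$)
$D{\left(M{\left(-5 \right)} \right)} + 2 a{\left(-9,-10 \right)} = -1 + 2 \cdot 9 = -1 + 18 = 17$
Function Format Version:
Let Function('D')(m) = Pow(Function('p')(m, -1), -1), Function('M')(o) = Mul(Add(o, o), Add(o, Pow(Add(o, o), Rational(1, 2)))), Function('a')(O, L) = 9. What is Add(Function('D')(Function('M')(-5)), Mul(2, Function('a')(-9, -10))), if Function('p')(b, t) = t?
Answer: 17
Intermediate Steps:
Function('M')(o) = Mul(2, o, Add(o, Mul(Pow(2, Rational(1, 2)), Pow(o, Rational(1, 2))))) (Function('M')(o) = Mul(Mul(2, o), Add(o, Pow(Mul(2, o), Rational(1, 2)))) = Mul(Mul(2, o), Add(o, Mul(Pow(2, Rational(1, 2)), Pow(o, Rational(1, 2))))) = Mul(2, o, Add(o, Mul(Pow(2, Rational(1, 2)), Pow(o, Rational(1, 2))))))
Function('D')(m) = -1 (Function('D')(m) = Pow(-1, -1) = -1)
Add(Function('D')(Function('M')(-5)), Mul(2, Function('a')(-9, -10))) = Add(-1, Mul(2, 9)) = Add(-1, 18) = 17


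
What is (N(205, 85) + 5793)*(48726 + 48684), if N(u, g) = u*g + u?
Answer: 2281634430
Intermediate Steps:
N(u, g) = u + g*u (N(u, g) = g*u + u = u + g*u)
(N(205, 85) + 5793)*(48726 + 48684) = (205*(1 + 85) + 5793)*(48726 + 48684) = (205*86 + 5793)*97410 = (17630 + 5793)*97410 = 23423*97410 = 2281634430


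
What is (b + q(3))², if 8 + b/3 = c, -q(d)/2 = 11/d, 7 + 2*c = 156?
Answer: 1329409/36 ≈ 36928.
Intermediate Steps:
c = 149/2 (c = -7/2 + (½)*156 = -7/2 + 78 = 149/2 ≈ 74.500)
q(d) = -22/d
b = 399/2 (b = -24 + 3*(149/2) = -24 + 447/2 = 399/2 ≈ 199.50)
(b + q(3))² = (399/2 - 22/3)² = (1153/6)² = 1329409/36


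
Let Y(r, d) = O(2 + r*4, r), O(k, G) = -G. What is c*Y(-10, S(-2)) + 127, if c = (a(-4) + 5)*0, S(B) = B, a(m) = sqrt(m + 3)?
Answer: 127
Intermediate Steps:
a(m) = sqrt(3 + m)
Y(r, d) = -r
c = 0 (c = (sqrt(3 - 4) + 5)*0 = (sqrt(-1) + 5)*0 = (I + 5)*0 = (5 + I)*0 = 0)
c*Y(-10, S(-2)) + 127 = 0*(-1*(-10)) + 127 = 0*10 + 127 = 0 + 127 = 127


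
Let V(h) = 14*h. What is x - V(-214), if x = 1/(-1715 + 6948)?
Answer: 15678069/5233 ≈ 2996.0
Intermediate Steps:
x = 1/5233 ≈ 0.00019110
x - V(-214) = 1/5233 - 14*(-214) = 1/5233 - 1*(-2996) = 1/5233 + 2996 = 15678069/5233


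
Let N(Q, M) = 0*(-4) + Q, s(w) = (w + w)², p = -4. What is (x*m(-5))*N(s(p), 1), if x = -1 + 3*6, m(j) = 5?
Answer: 5440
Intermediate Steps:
s(w) = 4*w² (s(w) = (2*w)² = 4*w²)
N(Q, M) = Q (N(Q, M) = 0 + Q = Q)
x = 17 (x = -1 + 18 = 17)
(x*m(-5))*N(s(p), 1) = (17*5)*(4*(-4)²) = 85*(4*16) = 85*64 = 5440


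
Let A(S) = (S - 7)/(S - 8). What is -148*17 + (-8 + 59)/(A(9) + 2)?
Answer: -10013/4 ≈ -2503.3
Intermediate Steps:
A(S) = (-7 + S)/(-8 + S)
-148*17 + (-8 + 59)/(A(9) + 2) = -148*17 + (-8 + 59)/((-7 + 9)/(-8 + 9) + 2) = -2516 + 51/(2/1 + 2) = -2516 + 51/(1*2 + 2) = -2516 + 51/(2 + 2) = -2516 + 51/4 = -10013/4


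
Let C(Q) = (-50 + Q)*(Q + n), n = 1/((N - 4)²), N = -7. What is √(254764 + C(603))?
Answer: 4*√4448471/11 ≈ 766.96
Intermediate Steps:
n = 1/121 (n = 1/((-7 - 4)²) = 1/((-11)²) = 1/121 ≈ 0.0082645)
C(Q) = (-50 + Q)*(1/121 + Q) (C(Q) = (-50 + Q)*(Q + 1/121) = (-50 + Q)*(1/121 + Q))
√(254764 + C(603)) = √(254764 + (-50/121 + 603² - 6049/121*603)) = √(254764 + (-50/121 + 363609 - 3647547/121)) = √(254764 + 40349092/121) = √(71175536/121) = 4*√4448471/11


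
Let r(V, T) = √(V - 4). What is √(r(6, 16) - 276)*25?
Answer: 25*√(-276 + √2) ≈ 414.27*I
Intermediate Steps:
r(V, T) = √(-4 + V)
√(r(6, 16) - 276)*25 = √(√(-4 + 6) - 276)*25 = √(√2 - 276)*25 = √(-276 + √2)*25 = 25*√(-276 + √2)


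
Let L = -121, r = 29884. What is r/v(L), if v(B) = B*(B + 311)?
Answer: -14942/11495 ≈ -1.2999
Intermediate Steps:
v(B) = B*(311 + B)
r/v(L) = 29884/((-121*(311 - 121))) = 29884/((-121*190)) = 29884/(-22990) = 29884*(-1/22990) = -14942/11495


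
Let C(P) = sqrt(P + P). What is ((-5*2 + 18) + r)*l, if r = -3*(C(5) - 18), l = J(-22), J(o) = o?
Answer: -1364 + 66*sqrt(10) ≈ -1155.3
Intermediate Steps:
l = -22
C(P) = sqrt(2)*sqrt(P) (C(P) = sqrt(2*P) = sqrt(2)*sqrt(P))
r = 54 - 3*sqrt(10) (r = -3*(sqrt(2)*sqrt(5) - 18) = -3*(sqrt(10) - 18) = -3*(-18 + sqrt(10)) = 54 - 3*sqrt(10) ≈ 44.513)
((-5*2 + 18) + r)*l = ((-5*2 + 18) + (54 - 3*sqrt(10)))*(-22) = ((-10 + 18) + (54 - 3*sqrt(10)))*(-22) = (8 + (54 - 3*sqrt(10)))*(-22) = (62 - 3*sqrt(10))*(-22) = -1364 + 66*sqrt(10)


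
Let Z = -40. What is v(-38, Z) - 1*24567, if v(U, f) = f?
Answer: -24607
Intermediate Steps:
v(-38, Z) - 1*24567 = -40 - 1*24567 = -40 - 24567 = -24607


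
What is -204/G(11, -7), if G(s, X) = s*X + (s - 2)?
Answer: 3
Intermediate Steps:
G(s, X) = -2 + s + X*s (G(s, X) = X*s + (-2 + s) = -2 + s + X*s)
-204/G(11, -7) = -204/(-2 + 11 - 7*11) = -204/(-2 + 11 - 77) = -204/(-68) = -204*(-1/68) = 3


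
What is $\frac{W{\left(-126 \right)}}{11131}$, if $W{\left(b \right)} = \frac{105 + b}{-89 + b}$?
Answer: $\frac{21}{2393165} \approx 8.775 \cdot 10^{-6}$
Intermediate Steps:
$W{\left(b \right)} = \frac{105 + b}{-89 + b}$
$\frac{W{\left(-126 \right)}}{11131} = \frac{\frac{1}{-89 - 126} \left(105 - 126\right)}{11131} = \frac{1}{-215} \left(-21\right) \frac{1}{11131} = \left(- \frac{1}{215}\right) \left(-21\right) \frac{1}{11131} = \frac{21}{215} \cdot \frac{1}{11131} = \frac{21}{2393165}$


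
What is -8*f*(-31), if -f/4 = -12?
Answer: 11904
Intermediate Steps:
f = 48 (f = -4*(-12) = 48)
-8*f*(-31) = -8*48*(-31) = -384*(-31) = 11904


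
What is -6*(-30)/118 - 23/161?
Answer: 571/413 ≈ 1.3826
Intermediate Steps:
-6*(-30)/118 - 23/161 = 180*(1/118) - 23*1/161 = 90/59 - ⅐ = 571/413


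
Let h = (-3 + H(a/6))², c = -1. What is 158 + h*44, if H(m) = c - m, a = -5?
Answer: 5393/9 ≈ 599.22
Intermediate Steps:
H(m) = -1 - m
h = 361/36 (h = (-3 + (-1 - (-5)/6))² = (-3 + (-1 - 1*(-⅚)))² = (-3 + (-1 + ⅚))² = (-3 - ⅙)² = (-19/6)² = 361/36 ≈ 10.028)
158 + h*44 = 158 + (361/36)*44 = 158 + 3971/9 = 5393/9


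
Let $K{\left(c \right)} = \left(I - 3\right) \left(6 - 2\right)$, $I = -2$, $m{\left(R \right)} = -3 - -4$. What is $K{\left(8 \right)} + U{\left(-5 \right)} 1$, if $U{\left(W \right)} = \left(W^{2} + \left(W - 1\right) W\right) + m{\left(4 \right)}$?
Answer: $36$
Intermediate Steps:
$m{\left(R \right)} = 1$ ($m{\left(R \right)} = -3 + 4 = 1$)
$U{\left(W \right)} = 1 + W^{2} + W \left(-1 + W\right)$ ($U{\left(W \right)} = \left(W^{2} + \left(W - 1\right) W\right) + 1 = \left(W^{2} + \left(-1 + W\right) W\right) + 1 = \left(W^{2} + W \left(-1 + W\right)\right) + 1 = 1 + W^{2} + W \left(-1 + W\right)$)
$K{\left(c \right)} = -20$ ($K{\left(c \right)} = \left(-2 - 3\right) \left(6 - 2\right) = \left(-5\right) 4 = -20$)
$K{\left(8 \right)} + U{\left(-5 \right)} 1 = -20 + \left(1 - -5 + 2 \left(-5\right)^{2}\right) 1 = -20 + \left(1 + 5 + 2 \cdot 25\right) 1 = -20 + \left(1 + 5 + 50\right) 1 = -20 + 56 \cdot 1 = -20 + 56 = 36$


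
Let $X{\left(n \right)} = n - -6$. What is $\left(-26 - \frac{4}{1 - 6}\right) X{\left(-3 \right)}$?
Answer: $- \frac{378}{5} \approx -75.6$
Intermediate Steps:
$X{\left(n \right)} = 6 + n$ ($X{\left(n \right)} = n + 6 = 6 + n$)
$\left(-26 - \frac{4}{1 - 6}\right) X{\left(-3 \right)} = \left(-26 - \frac{4}{1 - 6}\right) \left(6 - 3\right) = \left(-26 - \frac{4}{-5}\right) 3 = \left(-26 - - \frac{4}{5}\right) 3 = \left(-26 + \frac{4}{5}\right) 3 = \left(- \frac{126}{5}\right) 3 = - \frac{378}{5}$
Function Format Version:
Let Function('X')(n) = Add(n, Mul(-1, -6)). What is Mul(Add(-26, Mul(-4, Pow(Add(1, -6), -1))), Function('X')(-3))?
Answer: Rational(-378, 5) ≈ -75.600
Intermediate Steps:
Function('X')(n) = Add(6, n) (Function('X')(n) = Add(n, 6) = Add(6, n))
Mul(Add(-26, Mul(-4, Pow(Add(1, -6), -1))), Function('X')(-3)) = Mul(Add(-26, Mul(-4, Pow(Add(1, -6), -1))), Add(6, -3)) = Mul(Add(-26, Mul(-4, Pow(-5, -1))), 3) = Mul(Add(-26, Mul(-4, Rational(-1, 5))), 3) = Mul(Add(-26, Rational(4, 5)), 3) = Mul(Rational(-126, 5), 3) = Rational(-378, 5)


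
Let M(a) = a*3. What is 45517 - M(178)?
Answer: 44983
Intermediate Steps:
M(a) = 3*a
45517 - M(178) = 45517 - 3*178 = 45517 - 1*534 = 45517 - 534 = 44983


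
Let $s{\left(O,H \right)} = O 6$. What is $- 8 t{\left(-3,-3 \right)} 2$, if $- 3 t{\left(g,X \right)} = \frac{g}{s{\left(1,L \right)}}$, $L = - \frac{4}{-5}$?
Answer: $- \frac{8}{3} \approx -2.6667$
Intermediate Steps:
$L = \frac{4}{5}$ ($L = \left(-4\right) \left(- \frac{1}{5}\right) = \frac{4}{5} \approx 0.8$)
$s{\left(O,H \right)} = 6 O$
$t{\left(g,X \right)} = - \frac{g}{18}$ ($t{\left(g,X \right)} = - \frac{g \frac{1}{6 \cdot 1}}{3} = - \frac{g \frac{1}{6}}{3} = - \frac{\frac{1}{6} g}{3} = - \frac{g}{18}$)
$- 8 t{\left(-3,-3 \right)} 2 = - 8 \left(\left(- \frac{1}{18}\right) \left(-3\right)\right) 2 = \left(-8\right) \frac{1}{6} \cdot 2 = \left(- \frac{4}{3}\right) 2 = - \frac{8}{3}$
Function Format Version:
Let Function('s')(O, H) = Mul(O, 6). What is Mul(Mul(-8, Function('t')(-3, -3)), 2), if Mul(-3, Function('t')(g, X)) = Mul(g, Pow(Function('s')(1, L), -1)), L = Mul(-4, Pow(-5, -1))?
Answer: Rational(-8, 3) ≈ -2.6667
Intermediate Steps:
L = Rational(4, 5) (L = Mul(-4, Rational(-1, 5)) = Rational(4, 5) ≈ 0.80000)
Function('s')(O, H) = Mul(6, O)
Function('t')(g, X) = Mul(Rational(-1, 18), g) (Function('t')(g, X) = Mul(Rational(-1, 3), Mul(g, Pow(Mul(6, 1), -1))) = Mul(Rational(-1, 3), Mul(g, Pow(6, -1))) = Mul(Rational(-1, 3), Mul(g, Rational(1, 6))) = Mul(Rational(-1, 3), Mul(Rational(1, 6), g)) = Mul(Rational(-1, 18), g))
Mul(Mul(-8, Function('t')(-3, -3)), 2) = Mul(Mul(-8, Mul(Rational(-1, 18), -3)), 2) = Mul(Mul(-8, Rational(1, 6)), 2) = Mul(Rational(-4, 3), 2) = Rational(-8, 3)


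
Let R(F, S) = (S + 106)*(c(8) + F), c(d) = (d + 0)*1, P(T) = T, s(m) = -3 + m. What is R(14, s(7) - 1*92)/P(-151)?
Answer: -396/151 ≈ -2.6225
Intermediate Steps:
c(d) = d (c(d) = d*1 = d)
R(F, S) = (8 + F)*(106 + S) (R(F, S) = (S + 106)*(8 + F) = (106 + S)*(8 + F) = (8 + F)*(106 + S))
R(14, s(7) - 1*92)/P(-151) = (848 + 8*((-3 + 7) - 1*92) + 106*14 + 14*((-3 + 7) - 1*92))/(-151) = (848 + 8*(4 - 92) + 1484 + 14*(4 - 92))*(-1/151) = (848 + 8*(-88) + 1484 + 14*(-88))*(-1/151) = (848 - 704 + 1484 - 1232)*(-1/151) = 396*(-1/151) = -396/151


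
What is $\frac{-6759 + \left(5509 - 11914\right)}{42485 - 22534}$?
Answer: $- \frac{13164}{19951} \approx -0.65982$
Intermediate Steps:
$\frac{-6759 + \left(5509 - 11914\right)}{42485 - 22534} = \frac{-6759 - 6405}{19951} = \left(-13164\right) \frac{1}{19951} = - \frac{13164}{19951}$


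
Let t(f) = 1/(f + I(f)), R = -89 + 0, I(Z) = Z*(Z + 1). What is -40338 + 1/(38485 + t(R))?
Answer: -12020294634585/297989356 ≈ -40338.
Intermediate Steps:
I(Z) = Z*(1 + Z)
R = -89
t(f) = 1/(f + f*(1 + f))
-40338 + 1/(38485 + t(R)) = -40338 + 1/(38485 + 1/((-89)*(2 - 89))) = -40338 + 1/(38485 - 1/89/(-87)) = -40338 + 1/(38485 - 1/89*(-1/87)) = -40338 + 1/(38485 + 1/7743) = -40338 + 1/(297989356/7743) = -40338 + 7743/297989356 = -12020294634585/297989356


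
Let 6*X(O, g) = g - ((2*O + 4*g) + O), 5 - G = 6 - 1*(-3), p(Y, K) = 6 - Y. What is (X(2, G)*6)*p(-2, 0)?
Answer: 48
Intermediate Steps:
G = -4 (G = 5 - (6 - 1*(-3)) = 5 - (6 + 3) = 5 - 1*9 = 5 - 9 = -4)
X(O, g) = -O/2 - g/2 (X(O, g) = (g - ((2*O + 4*g) + O))/6 = (g - (3*O + 4*g))/6 = (g + (-4*g - 3*O))/6 = (-3*O - 3*g)/6 = -O/2 - g/2)
(X(2, G)*6)*p(-2, 0) = ((-½*2 - ½*(-4))*6)*(6 - 1*(-2)) = ((-1 + 2)*6)*(6 + 2) = (1*6)*8 = 6*8 = 48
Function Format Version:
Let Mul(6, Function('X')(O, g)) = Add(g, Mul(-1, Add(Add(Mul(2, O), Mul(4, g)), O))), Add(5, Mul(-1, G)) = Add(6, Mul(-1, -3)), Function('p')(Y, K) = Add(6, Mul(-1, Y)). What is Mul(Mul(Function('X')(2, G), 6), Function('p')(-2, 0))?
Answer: 48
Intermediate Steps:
G = -4 (G = Add(5, Mul(-1, Add(6, Mul(-1, -3)))) = Add(5, Mul(-1, Add(6, 3))) = Add(5, Mul(-1, 9)) = Add(5, -9) = -4)
Function('X')(O, g) = Add(Mul(Rational(-1, 2), O), Mul(Rational(-1, 2), g)) (Function('X')(O, g) = Mul(Rational(1, 6), Add(g, Mul(-1, Add(Add(Mul(2, O), Mul(4, g)), O)))) = Mul(Rational(1, 6), Add(g, Mul(-1, Add(Mul(3, O), Mul(4, g))))) = Mul(Rational(1, 6), Add(g, Add(Mul(-4, g), Mul(-3, O)))) = Mul(Rational(1, 6), Add(Mul(-3, O), Mul(-3, g))) = Add(Mul(Rational(-1, 2), O), Mul(Rational(-1, 2), g)))
Mul(Mul(Function('X')(2, G), 6), Function('p')(-2, 0)) = Mul(Mul(Add(Mul(Rational(-1, 2), 2), Mul(Rational(-1, 2), -4)), 6), Add(6, Mul(-1, -2))) = Mul(Mul(Add(-1, 2), 6), Add(6, 2)) = Mul(Mul(1, 6), 8) = Mul(6, 8) = 48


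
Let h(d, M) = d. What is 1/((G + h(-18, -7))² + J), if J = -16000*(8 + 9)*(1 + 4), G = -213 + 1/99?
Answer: -9801/12806414576 ≈ -7.6532e-7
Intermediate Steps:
G = -21086/99 (G = -213 + 1/99 = -21086/99 ≈ -212.99)
J = -1360000 (J = -272000*5 = -16000*85 = -1360000)
1/((G + h(-18, -7))² + J) = 1/((-21086/99 - 18)² - 1360000) = 1/((-22868/99)² - 1360000) = 1/(522945424/9801 - 1360000) = 1/(-12806414576/9801) = -9801/12806414576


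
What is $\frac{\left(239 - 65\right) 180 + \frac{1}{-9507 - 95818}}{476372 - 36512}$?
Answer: $\frac{3298778999}{46328254500} \approx 0.071204$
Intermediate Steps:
$\frac{\left(239 - 65\right) 180 + \frac{1}{-9507 - 95818}}{476372 - 36512} = \frac{174 \cdot 180 + \frac{1}{-105325}}{476372 - 36512} = \frac{31320 - \frac{1}{105325}}{439860} = \frac{3298778999}{105325} \cdot \frac{1}{439860} = \frac{3298778999}{46328254500}$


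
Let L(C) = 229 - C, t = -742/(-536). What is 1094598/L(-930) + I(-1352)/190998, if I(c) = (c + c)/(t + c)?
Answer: 37837292977967354/40063495525065 ≈ 944.43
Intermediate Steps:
t = 371/268 (t = -742*(-1/536) = 371/268 ≈ 1.3843)
I(c) = 2*c/(371/268 + c) (I(c) = (c + c)/(371/268 + c) = (2*c)/(371/268 + c) = 2*c/(371/268 + c))
1094598/L(-930) + I(-1352)/190998 = 1094598/(229 - 1*(-930)) + (536*(-1352)/(371 + 268*(-1352)))/190998 = 1094598/(229 + 930) + (536*(-1352)/(371 - 362336))*(1/190998) = 1094598/1159 + (536*(-1352)/(-361965))*(1/190998) = 1094598*(1/1159) + (536*(-1352)*(-1/361965))*(1/190998) = 1094598/1159 + (724672/361965)*(1/190998) = 1094598/1159 + 362336/34567295535 = 37837292977967354/40063495525065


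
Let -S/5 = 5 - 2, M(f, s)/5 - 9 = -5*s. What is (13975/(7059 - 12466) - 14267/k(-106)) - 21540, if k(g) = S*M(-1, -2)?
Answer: -165907934206/7704975 ≈ -21533.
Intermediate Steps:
M(f, s) = 45 - 25*s (M(f, s) = 45 + 5*(-5*s) = 45 - 25*s)
S = -15 (S = -5*(5 - 2) = -5*3 = -15)
k(g) = -1425 (k(g) = -15*(45 - 25*(-2)) = -15*(45 + 50) = -15*95 = -1425)
(13975/(7059 - 12466) - 14267/k(-106)) - 21540 = (13975/(7059 - 12466) - 14267/(-1425)) - 21540 = (13975/(-5407) - 14267*(-1/1425)) - 21540 = (13975*(-1/5407) + 14267/1425) - 21540 = (-13975/5407 + 14267/1425) - 21540 = 57227294/7704975 - 21540 = -165907934206/7704975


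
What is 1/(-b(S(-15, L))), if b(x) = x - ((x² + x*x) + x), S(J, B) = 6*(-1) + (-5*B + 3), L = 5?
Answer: 1/1568 ≈ 0.00063775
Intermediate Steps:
S(J, B) = -3 - 5*B (S(J, B) = -6 + (3 - 5*B) = -3 - 5*B)
b(x) = -2*x² (b(x) = x - ((x² + x²) + x) = x - (2*x² + x) = x - (x + 2*x²) = x + (-x - 2*x²) = -2*x²)
1/(-b(S(-15, L))) = 1/(-(-2)*(-3 - 5*5)²) = 1/(-(-2)*(-3 - 25)²) = 1/(-(-2)*(-28)²) = 1/(-(-2)*784) = 1/(-1*(-1568)) = 1/1568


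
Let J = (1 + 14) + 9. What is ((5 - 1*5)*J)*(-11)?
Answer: 0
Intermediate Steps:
J = 24 (J = 15 + 9 = 24)
((5 - 1*5)*J)*(-11) = ((5 - 1*5)*24)*(-11) = ((5 - 5)*24)*(-11) = (0*24)*(-11) = 0*(-11) = 0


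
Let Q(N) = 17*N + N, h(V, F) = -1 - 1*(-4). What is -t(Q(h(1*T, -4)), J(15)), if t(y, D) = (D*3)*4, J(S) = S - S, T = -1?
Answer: 0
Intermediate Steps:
h(V, F) = 3 (h(V, F) = -1 + 4 = 3)
J(S) = 0
Q(N) = 18*N
t(y, D) = 12*D (t(y, D) = (3*D)*4 = 12*D)
-t(Q(h(1*T, -4)), J(15)) = -12*0 = -1*0 = 0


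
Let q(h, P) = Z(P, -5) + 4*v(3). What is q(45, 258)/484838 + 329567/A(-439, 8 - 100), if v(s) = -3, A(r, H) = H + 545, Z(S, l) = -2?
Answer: 79893299402/109815807 ≈ 727.52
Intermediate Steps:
A(r, H) = 545 + H
q(h, P) = -14 (q(h, P) = -2 + 4*(-3) = -2 - 12 = -14)
q(45, 258)/484838 + 329567/A(-439, 8 - 100) = -14/484838 + 329567/(545 + (8 - 100)) = -14*1/484838 + 329567/(545 - 92) = -7/242419 + 329567/453 = 79893299402/109815807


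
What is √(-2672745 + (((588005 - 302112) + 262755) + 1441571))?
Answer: I*√682526 ≈ 826.15*I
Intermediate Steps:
√(-2672745 + (((588005 - 302112) + 262755) + 1441571)) = √(-2672745 + ((285893 + 262755) + 1441571)) = √(-2672745 + (548648 + 1441571)) = √(-2672745 + 1990219) = √(-682526) = I*√682526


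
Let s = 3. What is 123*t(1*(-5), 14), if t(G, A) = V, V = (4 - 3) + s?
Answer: 492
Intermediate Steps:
V = 4 (V = (4 - 3) + 3 = 1 + 3 = 4)
t(G, A) = 4
123*t(1*(-5), 14) = 123*4 = 492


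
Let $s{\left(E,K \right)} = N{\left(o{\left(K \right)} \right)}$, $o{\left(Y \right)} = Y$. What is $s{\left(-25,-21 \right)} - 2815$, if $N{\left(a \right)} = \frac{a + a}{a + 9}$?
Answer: $- \frac{5623}{2} \approx -2811.5$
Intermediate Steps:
$N{\left(a \right)} = \frac{2 a}{9 + a}$
$s{\left(E,K \right)} = \frac{2 K}{9 + K}$
$s{\left(-25,-21 \right)} - 2815 = 2 \left(-21\right) \frac{1}{9 - 21} - 2815 = 2 \left(-21\right) \frac{1}{-12} - 2815 = 2 \left(-21\right) \left(- \frac{1}{12}\right) - 2815 = \frac{7}{2} - 2815 = - \frac{5623}{2}$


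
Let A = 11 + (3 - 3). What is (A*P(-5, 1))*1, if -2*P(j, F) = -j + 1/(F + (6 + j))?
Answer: -121/4 ≈ -30.250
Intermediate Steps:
P(j, F) = j/2 - 1/(2*(6 + F + j)) (P(j, F) = -(-j + 1/(F + (6 + j)))/2 = -(-j + 1/(6 + F + j))/2 = -(1/(6 + F + j) - j)/2 = j/2 - 1/(2*(6 + F + j)))
A = 11 (A = 11 + 0 = 11)
(A*P(-5, 1))*1 = (11*((-1 + (-5)² + 6*(-5) + 1*(-5))/(2*(6 + 1 - 5))))*1 = (11*((½)*(-1 + 25 - 30 - 5)/2))*1 = (11*((½)*(½)*(-11)))*1 = (11*(-11/4))*1 = -121/4*1 = -121/4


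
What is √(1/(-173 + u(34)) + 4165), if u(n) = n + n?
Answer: 2*√11479755/105 ≈ 64.537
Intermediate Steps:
u(n) = 2*n
√(1/(-173 + u(34)) + 4165) = √(1/(-173 + 2*34) + 4165) = √(1/(-173 + 68) + 4165) = √(1/(-105) + 4165) = √(-1/105 + 4165) = √(437324/105) = 2*√11479755/105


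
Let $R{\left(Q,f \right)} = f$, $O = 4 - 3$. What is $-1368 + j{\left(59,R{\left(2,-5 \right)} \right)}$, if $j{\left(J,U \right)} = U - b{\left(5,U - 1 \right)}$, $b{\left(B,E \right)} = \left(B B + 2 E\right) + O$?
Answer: $-1387$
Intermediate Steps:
$O = 1$
$b{\left(B,E \right)} = 1 + B^{2} + 2 E$ ($b{\left(B,E \right)} = \left(B B + 2 E\right) + 1 = \left(B^{2} + 2 E\right) + 1 = 1 + B^{2} + 2 E$)
$j{\left(J,U \right)} = -24 - U$ ($j{\left(J,U \right)} = U - \left(1 + 5^{2} + 2 \left(U - 1\right)\right) = U - \left(1 + 25 + 2 \left(-1 + U\right)\right) = U - \left(1 + 25 + \left(-2 + 2 U\right)\right) = U - \left(24 + 2 U\right) = -24 - U$)
$-1368 + j{\left(59,R{\left(2,-5 \right)} \right)} = -1368 - 19 = -1387$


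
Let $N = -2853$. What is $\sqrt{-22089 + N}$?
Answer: $i \sqrt{24942} \approx 157.93 i$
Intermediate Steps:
$\sqrt{-22089 + N} = \sqrt{-22089 - 2853} = \sqrt{-24942} = i \sqrt{24942}$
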